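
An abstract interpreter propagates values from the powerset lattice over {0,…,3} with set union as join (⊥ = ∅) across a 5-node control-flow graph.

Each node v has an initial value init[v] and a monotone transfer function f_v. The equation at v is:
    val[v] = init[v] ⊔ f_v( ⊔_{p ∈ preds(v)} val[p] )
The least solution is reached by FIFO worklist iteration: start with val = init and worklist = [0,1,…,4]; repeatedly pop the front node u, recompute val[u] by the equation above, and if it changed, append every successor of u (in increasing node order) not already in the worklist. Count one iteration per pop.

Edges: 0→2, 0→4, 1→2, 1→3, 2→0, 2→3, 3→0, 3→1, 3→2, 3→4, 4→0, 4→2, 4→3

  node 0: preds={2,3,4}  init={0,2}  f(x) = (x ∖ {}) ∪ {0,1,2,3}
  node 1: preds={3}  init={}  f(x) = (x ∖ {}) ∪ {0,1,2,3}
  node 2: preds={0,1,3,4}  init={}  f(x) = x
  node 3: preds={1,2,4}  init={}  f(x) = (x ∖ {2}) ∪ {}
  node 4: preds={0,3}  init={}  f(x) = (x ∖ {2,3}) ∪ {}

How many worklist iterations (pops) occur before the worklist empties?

9

Worklist (9 pops):
  #1 pop 0: in={} → {0,1,2,3} (was {0,2}); enqueue []
  #2 pop 1: in={} → {0,1,2,3} (was {}); enqueue []
  #3 pop 2: in={0,1,2,3} → {0,1,2,3} (was {}); enqueue [0]
  #4 pop 3: in={0,1,2,3} → {0,1,3} (was {}); enqueue [1,2]
  #5 pop 4: in={0,1,2,3} → {0,1} (was {}); enqueue [3]
  #6 pop 0: in={0,1,2,3} → {0,1,2,3} (no change)
  #7 pop 1: in={0,1,3} → {0,1,2,3} (no change)
  #8 pop 2: in={0,1,2,3} → {0,1,2,3} (no change)
  #9 pop 3: in={0,1,2,3} → {0,1,3} (no change)

Fixpoint:
  val[0] = {0,1,2,3}
  val[1] = {0,1,2,3}
  val[2] = {0,1,2,3}
  val[3] = {0,1,3}
  val[4] = {0,1}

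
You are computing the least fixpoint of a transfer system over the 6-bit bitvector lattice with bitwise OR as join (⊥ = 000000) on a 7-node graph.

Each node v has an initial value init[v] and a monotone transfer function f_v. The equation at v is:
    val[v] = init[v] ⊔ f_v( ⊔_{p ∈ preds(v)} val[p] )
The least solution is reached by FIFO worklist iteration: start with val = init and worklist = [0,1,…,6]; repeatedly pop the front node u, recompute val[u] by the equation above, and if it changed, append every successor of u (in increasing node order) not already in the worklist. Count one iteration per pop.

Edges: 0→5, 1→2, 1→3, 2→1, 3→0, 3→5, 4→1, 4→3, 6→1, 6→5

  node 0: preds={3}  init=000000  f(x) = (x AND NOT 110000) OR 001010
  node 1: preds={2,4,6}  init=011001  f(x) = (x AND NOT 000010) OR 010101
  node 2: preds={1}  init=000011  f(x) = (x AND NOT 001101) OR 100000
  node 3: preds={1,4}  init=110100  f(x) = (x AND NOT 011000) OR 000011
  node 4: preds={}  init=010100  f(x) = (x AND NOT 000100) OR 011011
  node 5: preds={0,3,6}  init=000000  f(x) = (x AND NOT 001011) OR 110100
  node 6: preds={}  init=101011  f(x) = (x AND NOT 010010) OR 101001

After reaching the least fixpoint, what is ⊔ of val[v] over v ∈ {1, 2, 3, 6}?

111111

Trace (11 dequeues):
  [1] u=0 | in 110100 | out 001110 | prev 000000 | push {}
  [2] u=1 | in 111111 | out 111101 | prev 011001 | push {}
  [3] u=2 | in 111101 | out 110011 | prev 000011 | push {1}
  [4] u=3 | in 111101 | out 110111 | prev 110100 | push {0}
  [5] u=4 | in 000000 | out 011111 | prev 010100 | push {3}
  [6] u=5 | in 111111 | out 110100 | prev 000000 | push {}
  [7] u=6 | in 000000 | out 101011 | ==
  [8] u=1 | in 111111 | out 111101 | ==
  [9] u=0 | in 110111 | out 001111 | prev 001110 | push {5}
  [10] u=3 | in 111111 | out 110111 | ==
  [11] u=5 | in 111111 | out 110100 | ==

Converged values:
  [0] 001111
  [1] 111101
  [2] 110011
  [3] 110111
  [4] 011111
  [5] 110100
  [6] 101011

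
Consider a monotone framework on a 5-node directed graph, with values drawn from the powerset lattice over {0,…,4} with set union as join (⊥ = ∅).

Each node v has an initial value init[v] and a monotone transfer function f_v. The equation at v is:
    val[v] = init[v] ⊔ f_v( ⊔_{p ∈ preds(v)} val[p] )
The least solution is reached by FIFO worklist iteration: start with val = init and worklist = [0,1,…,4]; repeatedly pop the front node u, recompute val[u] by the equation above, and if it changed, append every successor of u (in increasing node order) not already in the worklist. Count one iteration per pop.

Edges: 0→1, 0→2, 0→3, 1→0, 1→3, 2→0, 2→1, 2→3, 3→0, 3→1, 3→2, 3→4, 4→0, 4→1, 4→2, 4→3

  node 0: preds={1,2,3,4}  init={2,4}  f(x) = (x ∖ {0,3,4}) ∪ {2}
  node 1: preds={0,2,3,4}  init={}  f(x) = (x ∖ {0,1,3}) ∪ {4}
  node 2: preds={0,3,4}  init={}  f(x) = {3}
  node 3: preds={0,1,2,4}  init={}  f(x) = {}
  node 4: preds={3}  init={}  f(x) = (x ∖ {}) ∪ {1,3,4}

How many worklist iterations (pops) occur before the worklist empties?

Trace (9 dequeues):
  [1] u=0 | in {} | out {2,4} | ==
  [2] u=1 | in {2,4} | out {2,4} | prev {} | push {0}
  [3] u=2 | in {2,4} | out {3} | prev {} | push {1}
  [4] u=3 | in {2,3,4} | out {} | ==
  [5] u=4 | in {} | out {1,3,4} | prev {} | push {2,3}
  [6] u=0 | in {1,2,3,4} | out {1,2,4} | prev {2,4} | push {}
  [7] u=1 | in {1,2,3,4} | out {2,4} | ==
  [8] u=2 | in {1,2,3,4} | out {3} | ==
  [9] u=3 | in {1,2,3,4} | out {} | ==

Converged values:
  [0] {1,2,4}
  [1] {2,4}
  [2] {3}
  [3] {}
  [4] {1,3,4}

9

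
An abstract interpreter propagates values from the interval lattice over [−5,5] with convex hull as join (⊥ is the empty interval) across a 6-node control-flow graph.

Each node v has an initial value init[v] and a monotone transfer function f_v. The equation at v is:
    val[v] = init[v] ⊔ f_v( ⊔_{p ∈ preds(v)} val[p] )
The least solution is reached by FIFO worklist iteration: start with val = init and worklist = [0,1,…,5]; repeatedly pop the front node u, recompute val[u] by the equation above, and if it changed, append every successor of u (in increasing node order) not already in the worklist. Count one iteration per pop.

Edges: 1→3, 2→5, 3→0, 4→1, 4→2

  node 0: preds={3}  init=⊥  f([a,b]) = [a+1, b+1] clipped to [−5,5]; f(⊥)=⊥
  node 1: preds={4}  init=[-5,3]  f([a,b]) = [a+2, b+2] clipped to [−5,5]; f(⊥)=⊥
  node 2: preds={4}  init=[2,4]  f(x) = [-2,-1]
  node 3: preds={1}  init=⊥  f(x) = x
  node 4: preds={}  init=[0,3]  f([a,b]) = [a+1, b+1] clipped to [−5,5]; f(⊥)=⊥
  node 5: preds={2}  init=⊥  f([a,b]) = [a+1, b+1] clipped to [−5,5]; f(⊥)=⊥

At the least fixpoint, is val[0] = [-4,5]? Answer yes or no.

yes

Iteration log — 7 steps:
  step 1. node 0  ⊔preds=⊥  new=⊥  stable
  step 2. node 1  ⊔preds=[0,3]  new=[-5,5]  old=[-5,3]  +wl: 
  step 3. node 2  ⊔preds=[0,3]  new=[-2,4]  old=[2,4]  +wl: 
  step 4. node 3  ⊔preds=[-5,5]  new=[-5,5]  old=⊥  +wl: 0
  step 5. node 4  ⊔preds=⊥  new=[0,3]  stable
  step 6. node 5  ⊔preds=[-2,4]  new=[-1,5]  old=⊥  +wl: 
  step 7. node 0  ⊔preds=[-5,5]  new=[-4,5]  old=⊥  +wl: 

Least fixpoint reached:
  node 0: [-4,5]
  node 1: [-5,5]
  node 2: [-2,4]
  node 3: [-5,5]
  node 4: [0,3]
  node 5: [-1,5]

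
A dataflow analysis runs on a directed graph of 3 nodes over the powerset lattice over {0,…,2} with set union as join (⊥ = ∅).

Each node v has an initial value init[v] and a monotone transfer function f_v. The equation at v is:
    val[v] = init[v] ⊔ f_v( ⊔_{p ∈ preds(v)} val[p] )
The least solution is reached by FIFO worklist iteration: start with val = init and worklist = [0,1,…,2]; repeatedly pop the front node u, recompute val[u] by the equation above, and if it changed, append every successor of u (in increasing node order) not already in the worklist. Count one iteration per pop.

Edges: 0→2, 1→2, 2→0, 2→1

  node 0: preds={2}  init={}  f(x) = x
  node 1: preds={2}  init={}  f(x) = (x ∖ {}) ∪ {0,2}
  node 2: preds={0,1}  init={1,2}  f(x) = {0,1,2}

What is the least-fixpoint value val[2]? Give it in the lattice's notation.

Trace (6 dequeues):
  [1] u=0 | in {1,2} | out {1,2} | prev {} | push {}
  [2] u=1 | in {1,2} | out {0,1,2} | prev {} | push {}
  [3] u=2 | in {0,1,2} | out {0,1,2} | prev {1,2} | push {0,1}
  [4] u=0 | in {0,1,2} | out {0,1,2} | prev {1,2} | push {2}
  [5] u=1 | in {0,1,2} | out {0,1,2} | ==
  [6] u=2 | in {0,1,2} | out {0,1,2} | ==

Converged values:
  [0] {0,1,2}
  [1] {0,1,2}
  [2] {0,1,2}

{0,1,2}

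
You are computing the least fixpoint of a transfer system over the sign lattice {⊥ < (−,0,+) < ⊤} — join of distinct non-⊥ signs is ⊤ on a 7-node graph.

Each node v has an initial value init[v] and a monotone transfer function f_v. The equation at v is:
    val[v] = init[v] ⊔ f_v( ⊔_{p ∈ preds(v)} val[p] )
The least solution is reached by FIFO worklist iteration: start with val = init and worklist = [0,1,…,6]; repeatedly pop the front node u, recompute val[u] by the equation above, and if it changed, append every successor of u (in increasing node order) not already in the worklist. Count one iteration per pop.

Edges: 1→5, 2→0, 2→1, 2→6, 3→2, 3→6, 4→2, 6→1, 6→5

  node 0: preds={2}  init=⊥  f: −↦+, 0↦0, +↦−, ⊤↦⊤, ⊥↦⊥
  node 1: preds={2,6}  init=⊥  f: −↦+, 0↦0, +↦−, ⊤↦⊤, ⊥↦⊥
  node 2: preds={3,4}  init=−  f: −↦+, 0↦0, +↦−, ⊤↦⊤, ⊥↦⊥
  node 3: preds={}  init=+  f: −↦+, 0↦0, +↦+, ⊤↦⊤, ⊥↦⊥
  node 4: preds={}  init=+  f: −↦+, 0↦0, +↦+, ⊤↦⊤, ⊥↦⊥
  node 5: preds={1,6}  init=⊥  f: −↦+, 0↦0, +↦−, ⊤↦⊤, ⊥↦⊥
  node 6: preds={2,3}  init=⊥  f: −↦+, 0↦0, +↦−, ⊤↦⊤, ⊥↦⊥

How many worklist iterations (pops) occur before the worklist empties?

Iteration log — 9 steps:
  step 1. node 0  ⊔preds=−  new=+  old=⊥  +wl: 
  step 2. node 1  ⊔preds=−  new=+  old=⊥  +wl: 
  step 3. node 2  ⊔preds=+  new=−  stable
  step 4. node 3  ⊔preds=⊥  new=+  stable
  step 5. node 4  ⊔preds=⊥  new=+  stable
  step 6. node 5  ⊔preds=+  new=−  old=⊥  +wl: 
  step 7. node 6  ⊔preds=⊤  new=⊤  old=⊥  +wl: 1,5
  step 8. node 1  ⊔preds=⊤  new=⊤  old=+  +wl: 
  step 9. node 5  ⊔preds=⊤  new=⊤  old=−  +wl: 

Least fixpoint reached:
  node 0: +
  node 1: ⊤
  node 2: −
  node 3: +
  node 4: +
  node 5: ⊤
  node 6: ⊤

9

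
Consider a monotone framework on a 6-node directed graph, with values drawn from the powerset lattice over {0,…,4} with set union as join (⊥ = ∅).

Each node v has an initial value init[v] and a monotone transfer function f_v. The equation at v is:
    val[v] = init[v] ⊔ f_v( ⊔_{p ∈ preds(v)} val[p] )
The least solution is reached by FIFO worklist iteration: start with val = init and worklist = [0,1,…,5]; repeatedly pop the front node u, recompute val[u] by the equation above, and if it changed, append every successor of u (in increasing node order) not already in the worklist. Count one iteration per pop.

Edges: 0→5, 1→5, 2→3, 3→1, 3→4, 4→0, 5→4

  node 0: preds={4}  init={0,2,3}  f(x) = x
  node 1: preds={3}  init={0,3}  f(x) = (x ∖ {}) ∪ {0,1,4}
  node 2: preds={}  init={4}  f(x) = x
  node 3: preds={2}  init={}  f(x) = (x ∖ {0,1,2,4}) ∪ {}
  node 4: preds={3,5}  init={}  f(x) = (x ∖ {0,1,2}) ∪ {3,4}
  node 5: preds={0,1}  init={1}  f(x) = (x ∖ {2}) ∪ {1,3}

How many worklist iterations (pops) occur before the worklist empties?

9

Worklist (9 pops):
  #1 pop 0: in={} → {0,2,3} (no change)
  #2 pop 1: in={} → {0,1,3,4} (was {0,3}); enqueue []
  #3 pop 2: in={} → {4} (no change)
  #4 pop 3: in={4} → {} (no change)
  #5 pop 4: in={1} → {3,4} (was {}); enqueue [0]
  #6 pop 5: in={0,1,2,3,4} → {0,1,3,4} (was {1}); enqueue [4]
  #7 pop 0: in={3,4} → {0,2,3,4} (was {0,2,3}); enqueue [5]
  #8 pop 4: in={0,1,3,4} → {3,4} (no change)
  #9 pop 5: in={0,1,2,3,4} → {0,1,3,4} (no change)

Fixpoint:
  val[0] = {0,2,3,4}
  val[1] = {0,1,3,4}
  val[2] = {4}
  val[3] = {}
  val[4] = {3,4}
  val[5] = {0,1,3,4}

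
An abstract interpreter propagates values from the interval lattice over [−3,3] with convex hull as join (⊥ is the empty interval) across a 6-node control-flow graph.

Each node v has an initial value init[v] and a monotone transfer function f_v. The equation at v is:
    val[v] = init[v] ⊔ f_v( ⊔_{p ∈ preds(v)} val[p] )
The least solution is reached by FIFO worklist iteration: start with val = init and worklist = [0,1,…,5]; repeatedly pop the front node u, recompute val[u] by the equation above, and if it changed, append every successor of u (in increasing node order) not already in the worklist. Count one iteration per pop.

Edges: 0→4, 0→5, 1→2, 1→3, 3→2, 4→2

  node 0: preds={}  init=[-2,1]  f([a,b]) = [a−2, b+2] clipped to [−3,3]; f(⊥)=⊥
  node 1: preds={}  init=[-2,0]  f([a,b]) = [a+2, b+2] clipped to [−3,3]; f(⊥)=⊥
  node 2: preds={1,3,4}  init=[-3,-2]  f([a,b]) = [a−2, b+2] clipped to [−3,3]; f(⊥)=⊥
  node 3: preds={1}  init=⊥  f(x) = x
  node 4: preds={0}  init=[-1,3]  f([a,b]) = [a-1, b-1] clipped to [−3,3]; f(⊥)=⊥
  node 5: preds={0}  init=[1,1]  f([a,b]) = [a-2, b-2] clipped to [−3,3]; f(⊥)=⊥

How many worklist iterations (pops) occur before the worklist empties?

Worklist (7 pops):
  #1 pop 0: in=⊥ → [-2,1] (no change)
  #2 pop 1: in=⊥ → [-2,0] (no change)
  #3 pop 2: in=[-2,3] → [-3,3] (was [-3,-2]); enqueue []
  #4 pop 3: in=[-2,0] → [-2,0] (was ⊥); enqueue [2]
  #5 pop 4: in=[-2,1] → [-3,3] (was [-1,3]); enqueue []
  #6 pop 5: in=[-2,1] → [-3,1] (was [1,1]); enqueue []
  #7 pop 2: in=[-3,3] → [-3,3] (no change)

Fixpoint:
  val[0] = [-2,1]
  val[1] = [-2,0]
  val[2] = [-3,3]
  val[3] = [-2,0]
  val[4] = [-3,3]
  val[5] = [-3,1]

7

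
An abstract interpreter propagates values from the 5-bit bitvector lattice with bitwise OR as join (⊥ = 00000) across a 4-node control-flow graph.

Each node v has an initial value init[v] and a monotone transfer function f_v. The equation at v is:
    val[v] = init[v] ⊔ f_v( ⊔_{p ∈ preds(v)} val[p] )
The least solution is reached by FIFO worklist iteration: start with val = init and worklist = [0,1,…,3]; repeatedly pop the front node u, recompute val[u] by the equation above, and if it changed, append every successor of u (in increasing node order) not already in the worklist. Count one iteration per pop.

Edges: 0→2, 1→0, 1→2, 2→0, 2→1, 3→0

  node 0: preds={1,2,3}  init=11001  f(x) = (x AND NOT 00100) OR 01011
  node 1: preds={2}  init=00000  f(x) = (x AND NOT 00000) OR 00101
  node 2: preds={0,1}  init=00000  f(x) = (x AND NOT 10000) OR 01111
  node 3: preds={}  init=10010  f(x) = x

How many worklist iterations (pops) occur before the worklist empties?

Trace (8 dequeues):
  [1] u=0 | in 10010 | out 11011 | prev 11001 | push {}
  [2] u=1 | in 00000 | out 00101 | prev 00000 | push {0}
  [3] u=2 | in 11111 | out 01111 | prev 00000 | push {1}
  [4] u=3 | in 00000 | out 10010 | ==
  [5] u=0 | in 11111 | out 11011 | ==
  [6] u=1 | in 01111 | out 01111 | prev 00101 | push {0,2}
  [7] u=0 | in 11111 | out 11011 | ==
  [8] u=2 | in 11111 | out 01111 | ==

Converged values:
  [0] 11011
  [1] 01111
  [2] 01111
  [3] 10010

8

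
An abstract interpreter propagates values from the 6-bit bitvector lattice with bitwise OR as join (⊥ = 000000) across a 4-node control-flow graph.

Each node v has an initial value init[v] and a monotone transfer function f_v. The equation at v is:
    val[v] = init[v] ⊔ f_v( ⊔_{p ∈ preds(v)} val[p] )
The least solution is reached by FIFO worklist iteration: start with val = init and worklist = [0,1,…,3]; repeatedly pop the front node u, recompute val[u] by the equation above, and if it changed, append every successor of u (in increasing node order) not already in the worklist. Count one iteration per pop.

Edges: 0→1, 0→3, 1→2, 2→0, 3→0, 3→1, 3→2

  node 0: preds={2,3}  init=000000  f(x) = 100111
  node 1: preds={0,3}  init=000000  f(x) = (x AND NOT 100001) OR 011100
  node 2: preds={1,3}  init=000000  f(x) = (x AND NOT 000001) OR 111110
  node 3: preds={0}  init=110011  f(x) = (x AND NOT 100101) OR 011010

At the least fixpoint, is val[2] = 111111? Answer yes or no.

Iteration log — 7 steps:
  step 1. node 0  ⊔preds=110011  new=100111  old=000000  +wl: 
  step 2. node 1  ⊔preds=110111  new=011110  old=000000  +wl: 
  step 3. node 2  ⊔preds=111111  new=111110  old=000000  +wl: 0
  step 4. node 3  ⊔preds=100111  new=111011  old=110011  +wl: 1,2
  step 5. node 0  ⊔preds=111111  new=100111  stable
  step 6. node 1  ⊔preds=111111  new=011110  stable
  step 7. node 2  ⊔preds=111111  new=111110  stable

Least fixpoint reached:
  node 0: 100111
  node 1: 011110
  node 2: 111110
  node 3: 111011

no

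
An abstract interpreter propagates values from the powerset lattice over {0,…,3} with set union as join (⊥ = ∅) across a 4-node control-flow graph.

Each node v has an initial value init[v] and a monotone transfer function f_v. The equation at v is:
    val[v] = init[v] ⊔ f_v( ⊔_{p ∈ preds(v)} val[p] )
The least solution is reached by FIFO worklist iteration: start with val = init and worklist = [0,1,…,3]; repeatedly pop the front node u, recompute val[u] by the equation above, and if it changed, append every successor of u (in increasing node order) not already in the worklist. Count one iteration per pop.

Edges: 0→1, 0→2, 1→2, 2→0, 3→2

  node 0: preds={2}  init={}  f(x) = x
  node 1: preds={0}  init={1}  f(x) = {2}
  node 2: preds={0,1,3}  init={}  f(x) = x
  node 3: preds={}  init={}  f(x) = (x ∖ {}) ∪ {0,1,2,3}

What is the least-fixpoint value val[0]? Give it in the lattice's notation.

{0,1,2,3}

Iteration log — 10 steps:
  step 1. node 0  ⊔preds={}  new={}  stable
  step 2. node 1  ⊔preds={}  new={1,2}  old={1}  +wl: 
  step 3. node 2  ⊔preds={1,2}  new={1,2}  old={}  +wl: 0
  step 4. node 3  ⊔preds={}  new={0,1,2,3}  old={}  +wl: 2
  step 5. node 0  ⊔preds={1,2}  new={1,2}  old={}  +wl: 1
  step 6. node 2  ⊔preds={0,1,2,3}  new={0,1,2,3}  old={1,2}  +wl: 0
  step 7. node 1  ⊔preds={1,2}  new={1,2}  stable
  step 8. node 0  ⊔preds={0,1,2,3}  new={0,1,2,3}  old={1,2}  +wl: 1,2
  step 9. node 1  ⊔preds={0,1,2,3}  new={1,2}  stable
  step 10. node 2  ⊔preds={0,1,2,3}  new={0,1,2,3}  stable

Least fixpoint reached:
  node 0: {0,1,2,3}
  node 1: {1,2}
  node 2: {0,1,2,3}
  node 3: {0,1,2,3}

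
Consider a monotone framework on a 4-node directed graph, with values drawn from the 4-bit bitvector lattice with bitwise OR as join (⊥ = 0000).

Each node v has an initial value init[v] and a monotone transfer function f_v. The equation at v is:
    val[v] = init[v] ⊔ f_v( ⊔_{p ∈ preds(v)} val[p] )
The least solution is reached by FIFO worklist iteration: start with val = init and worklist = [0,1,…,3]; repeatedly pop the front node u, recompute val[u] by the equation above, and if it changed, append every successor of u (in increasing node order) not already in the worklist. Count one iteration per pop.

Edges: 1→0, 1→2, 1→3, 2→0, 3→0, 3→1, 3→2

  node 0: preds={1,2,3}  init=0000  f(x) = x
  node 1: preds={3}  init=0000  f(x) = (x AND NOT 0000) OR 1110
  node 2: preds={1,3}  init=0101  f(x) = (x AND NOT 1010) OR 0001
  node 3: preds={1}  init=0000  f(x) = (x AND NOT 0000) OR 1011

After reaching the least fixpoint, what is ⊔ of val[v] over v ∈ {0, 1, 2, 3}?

1111

Worklist (9 pops):
  #1 pop 0: in=0101 → 0101 (was 0000); enqueue []
  #2 pop 1: in=0000 → 1110 (was 0000); enqueue [0]
  #3 pop 2: in=1110 → 0101 (no change)
  #4 pop 3: in=1110 → 1111 (was 0000); enqueue [1,2]
  #5 pop 0: in=1111 → 1111 (was 0101); enqueue []
  #6 pop 1: in=1111 → 1111 (was 1110); enqueue [0,3]
  #7 pop 2: in=1111 → 0101 (no change)
  #8 pop 0: in=1111 → 1111 (no change)
  #9 pop 3: in=1111 → 1111 (no change)

Fixpoint:
  val[0] = 1111
  val[1] = 1111
  val[2] = 0101
  val[3] = 1111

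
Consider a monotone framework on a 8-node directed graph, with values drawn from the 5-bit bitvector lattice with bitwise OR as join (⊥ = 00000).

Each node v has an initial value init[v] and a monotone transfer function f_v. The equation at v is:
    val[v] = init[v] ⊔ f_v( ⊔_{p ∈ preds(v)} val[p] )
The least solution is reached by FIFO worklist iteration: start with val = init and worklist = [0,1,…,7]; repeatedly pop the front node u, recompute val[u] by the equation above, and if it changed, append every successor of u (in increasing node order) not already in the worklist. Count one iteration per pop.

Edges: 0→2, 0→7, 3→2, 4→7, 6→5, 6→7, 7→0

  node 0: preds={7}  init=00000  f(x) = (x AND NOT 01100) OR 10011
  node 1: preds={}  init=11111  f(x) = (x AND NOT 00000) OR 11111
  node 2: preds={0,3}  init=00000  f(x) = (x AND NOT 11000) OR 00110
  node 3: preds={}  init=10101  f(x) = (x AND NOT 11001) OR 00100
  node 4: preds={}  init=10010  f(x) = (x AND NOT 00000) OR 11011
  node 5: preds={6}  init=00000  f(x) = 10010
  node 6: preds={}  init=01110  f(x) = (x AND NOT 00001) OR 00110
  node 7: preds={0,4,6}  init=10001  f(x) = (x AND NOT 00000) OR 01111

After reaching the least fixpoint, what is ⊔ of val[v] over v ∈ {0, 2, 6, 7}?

Trace (9 dequeues):
  [1] u=0 | in 10001 | out 10011 | prev 00000 | push {}
  [2] u=1 | in 00000 | out 11111 | ==
  [3] u=2 | in 10111 | out 00111 | prev 00000 | push {}
  [4] u=3 | in 00000 | out 10101 | ==
  [5] u=4 | in 00000 | out 11011 | prev 10010 | push {}
  [6] u=5 | in 01110 | out 10010 | prev 00000 | push {}
  [7] u=6 | in 00000 | out 01110 | ==
  [8] u=7 | in 11111 | out 11111 | prev 10001 | push {0}
  [9] u=0 | in 11111 | out 10011 | ==

Converged values:
  [0] 10011
  [1] 11111
  [2] 00111
  [3] 10101
  [4] 11011
  [5] 10010
  [6] 01110
  [7] 11111

11111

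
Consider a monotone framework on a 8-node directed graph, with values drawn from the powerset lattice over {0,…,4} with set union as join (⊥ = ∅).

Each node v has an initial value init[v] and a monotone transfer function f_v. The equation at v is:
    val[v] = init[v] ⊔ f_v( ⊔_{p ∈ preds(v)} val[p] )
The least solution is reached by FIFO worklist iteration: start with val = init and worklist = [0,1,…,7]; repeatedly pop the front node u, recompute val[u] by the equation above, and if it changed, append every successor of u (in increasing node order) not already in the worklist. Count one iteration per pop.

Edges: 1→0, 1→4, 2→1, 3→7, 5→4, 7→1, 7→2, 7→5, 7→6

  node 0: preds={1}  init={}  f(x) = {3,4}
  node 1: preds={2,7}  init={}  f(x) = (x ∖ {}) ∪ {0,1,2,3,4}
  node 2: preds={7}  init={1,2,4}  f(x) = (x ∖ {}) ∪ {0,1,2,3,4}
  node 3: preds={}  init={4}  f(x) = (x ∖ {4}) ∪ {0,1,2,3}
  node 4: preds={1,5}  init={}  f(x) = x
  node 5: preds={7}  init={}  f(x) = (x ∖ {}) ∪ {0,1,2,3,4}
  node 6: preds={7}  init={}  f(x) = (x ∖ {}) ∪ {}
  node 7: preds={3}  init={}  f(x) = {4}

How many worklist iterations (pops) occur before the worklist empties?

Worklist (14 pops):
  #1 pop 0: in={} → {3,4} (was {}); enqueue []
  #2 pop 1: in={1,2,4} → {0,1,2,3,4} (was {}); enqueue [0]
  #3 pop 2: in={} → {0,1,2,3,4} (was {1,2,4}); enqueue [1]
  #4 pop 3: in={} → {0,1,2,3,4} (was {4}); enqueue []
  #5 pop 4: in={0,1,2,3,4} → {0,1,2,3,4} (was {}); enqueue []
  #6 pop 5: in={} → {0,1,2,3,4} (was {}); enqueue [4]
  #7 pop 6: in={} → {} (no change)
  #8 pop 7: in={0,1,2,3,4} → {4} (was {}); enqueue [2,5,6]
  #9 pop 0: in={0,1,2,3,4} → {3,4} (no change)
  #10 pop 1: in={0,1,2,3,4} → {0,1,2,3,4} (no change)
  #11 pop 4: in={0,1,2,3,4} → {0,1,2,3,4} (no change)
  #12 pop 2: in={4} → {0,1,2,3,4} (no change)
  #13 pop 5: in={4} → {0,1,2,3,4} (no change)
  #14 pop 6: in={4} → {4} (was {}); enqueue []

Fixpoint:
  val[0] = {3,4}
  val[1] = {0,1,2,3,4}
  val[2] = {0,1,2,3,4}
  val[3] = {0,1,2,3,4}
  val[4] = {0,1,2,3,4}
  val[5] = {0,1,2,3,4}
  val[6] = {4}
  val[7] = {4}

14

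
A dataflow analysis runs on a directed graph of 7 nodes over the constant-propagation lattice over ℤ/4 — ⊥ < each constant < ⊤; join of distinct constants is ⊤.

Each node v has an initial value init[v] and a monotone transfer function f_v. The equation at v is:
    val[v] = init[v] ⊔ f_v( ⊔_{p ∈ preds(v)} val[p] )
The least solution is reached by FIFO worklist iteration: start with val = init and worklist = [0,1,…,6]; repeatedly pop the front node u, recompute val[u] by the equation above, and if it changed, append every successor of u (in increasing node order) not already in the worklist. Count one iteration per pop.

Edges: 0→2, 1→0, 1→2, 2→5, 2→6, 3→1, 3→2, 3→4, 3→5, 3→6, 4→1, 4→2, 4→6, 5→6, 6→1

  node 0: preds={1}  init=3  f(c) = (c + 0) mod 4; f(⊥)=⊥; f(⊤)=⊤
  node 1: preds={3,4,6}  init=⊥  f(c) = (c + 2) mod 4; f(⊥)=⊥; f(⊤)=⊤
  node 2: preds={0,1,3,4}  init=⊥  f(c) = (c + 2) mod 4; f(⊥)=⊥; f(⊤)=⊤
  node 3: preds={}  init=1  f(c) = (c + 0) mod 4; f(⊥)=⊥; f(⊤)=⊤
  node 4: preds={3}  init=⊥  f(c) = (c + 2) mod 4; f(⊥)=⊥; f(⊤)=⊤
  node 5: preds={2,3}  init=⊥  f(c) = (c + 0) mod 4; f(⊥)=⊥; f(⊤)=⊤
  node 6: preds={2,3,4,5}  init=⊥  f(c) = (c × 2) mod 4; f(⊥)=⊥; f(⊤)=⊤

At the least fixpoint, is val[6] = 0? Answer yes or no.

no

Iteration log — 12 steps:
  step 1. node 0  ⊔preds=⊥  new=3  stable
  step 2. node 1  ⊔preds=1  new=3  old=⊥  +wl: 0
  step 3. node 2  ⊔preds=⊤  new=⊤  old=⊥  +wl: 
  step 4. node 3  ⊔preds=⊥  new=1  stable
  step 5. node 4  ⊔preds=1  new=3  old=⊥  +wl: 1,2
  step 6. node 5  ⊔preds=⊤  new=⊤  old=⊥  +wl: 
  step 7. node 6  ⊔preds=⊤  new=⊤  old=⊥  +wl: 
  step 8. node 0  ⊔preds=3  new=3  stable
  step 9. node 1  ⊔preds=⊤  new=⊤  old=3  +wl: 0
  step 10. node 2  ⊔preds=⊤  new=⊤  stable
  step 11. node 0  ⊔preds=⊤  new=⊤  old=3  +wl: 2
  step 12. node 2  ⊔preds=⊤  new=⊤  stable

Least fixpoint reached:
  node 0: ⊤
  node 1: ⊤
  node 2: ⊤
  node 3: 1
  node 4: 3
  node 5: ⊤
  node 6: ⊤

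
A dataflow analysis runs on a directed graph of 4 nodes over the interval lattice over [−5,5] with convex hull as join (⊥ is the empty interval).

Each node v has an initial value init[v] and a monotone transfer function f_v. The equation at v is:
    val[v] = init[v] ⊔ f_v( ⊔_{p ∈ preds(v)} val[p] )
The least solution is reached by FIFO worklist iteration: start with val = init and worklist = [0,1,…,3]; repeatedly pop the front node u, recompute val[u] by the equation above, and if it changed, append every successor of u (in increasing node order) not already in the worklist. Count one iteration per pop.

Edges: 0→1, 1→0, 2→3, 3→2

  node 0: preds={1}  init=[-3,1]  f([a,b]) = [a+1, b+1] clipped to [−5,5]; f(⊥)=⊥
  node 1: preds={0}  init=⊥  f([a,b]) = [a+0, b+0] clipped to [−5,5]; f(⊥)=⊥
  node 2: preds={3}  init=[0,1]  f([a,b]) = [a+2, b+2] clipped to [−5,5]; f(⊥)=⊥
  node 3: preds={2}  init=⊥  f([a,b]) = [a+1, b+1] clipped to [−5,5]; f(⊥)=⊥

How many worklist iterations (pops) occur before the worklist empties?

Iteration log — 17 steps:
  step 1. node 0  ⊔preds=⊥  new=[-3,1]  stable
  step 2. node 1  ⊔preds=[-3,1]  new=[-3,1]  old=⊥  +wl: 0
  step 3. node 2  ⊔preds=⊥  new=[0,1]  stable
  step 4. node 3  ⊔preds=[0,1]  new=[1,2]  old=⊥  +wl: 2
  step 5. node 0  ⊔preds=[-3,1]  new=[-3,2]  old=[-3,1]  +wl: 1
  step 6. node 2  ⊔preds=[1,2]  new=[0,4]  old=[0,1]  +wl: 3
  step 7. node 1  ⊔preds=[-3,2]  new=[-3,2]  old=[-3,1]  +wl: 0
  step 8. node 3  ⊔preds=[0,4]  new=[1,5]  old=[1,2]  +wl: 2
  step 9. node 0  ⊔preds=[-3,2]  new=[-3,3]  old=[-3,2]  +wl: 1
  step 10. node 2  ⊔preds=[1,5]  new=[0,5]  old=[0,4]  +wl: 3
  step 11. node 1  ⊔preds=[-3,3]  new=[-3,3]  old=[-3,2]  +wl: 0
  step 12. node 3  ⊔preds=[0,5]  new=[1,5]  stable
  step 13. node 0  ⊔preds=[-3,3]  new=[-3,4]  old=[-3,3]  +wl: 1
  step 14. node 1  ⊔preds=[-3,4]  new=[-3,4]  old=[-3,3]  +wl: 0
  step 15. node 0  ⊔preds=[-3,4]  new=[-3,5]  old=[-3,4]  +wl: 1
  step 16. node 1  ⊔preds=[-3,5]  new=[-3,5]  old=[-3,4]  +wl: 0
  step 17. node 0  ⊔preds=[-3,5]  new=[-3,5]  stable

Least fixpoint reached:
  node 0: [-3,5]
  node 1: [-3,5]
  node 2: [0,5]
  node 3: [1,5]

17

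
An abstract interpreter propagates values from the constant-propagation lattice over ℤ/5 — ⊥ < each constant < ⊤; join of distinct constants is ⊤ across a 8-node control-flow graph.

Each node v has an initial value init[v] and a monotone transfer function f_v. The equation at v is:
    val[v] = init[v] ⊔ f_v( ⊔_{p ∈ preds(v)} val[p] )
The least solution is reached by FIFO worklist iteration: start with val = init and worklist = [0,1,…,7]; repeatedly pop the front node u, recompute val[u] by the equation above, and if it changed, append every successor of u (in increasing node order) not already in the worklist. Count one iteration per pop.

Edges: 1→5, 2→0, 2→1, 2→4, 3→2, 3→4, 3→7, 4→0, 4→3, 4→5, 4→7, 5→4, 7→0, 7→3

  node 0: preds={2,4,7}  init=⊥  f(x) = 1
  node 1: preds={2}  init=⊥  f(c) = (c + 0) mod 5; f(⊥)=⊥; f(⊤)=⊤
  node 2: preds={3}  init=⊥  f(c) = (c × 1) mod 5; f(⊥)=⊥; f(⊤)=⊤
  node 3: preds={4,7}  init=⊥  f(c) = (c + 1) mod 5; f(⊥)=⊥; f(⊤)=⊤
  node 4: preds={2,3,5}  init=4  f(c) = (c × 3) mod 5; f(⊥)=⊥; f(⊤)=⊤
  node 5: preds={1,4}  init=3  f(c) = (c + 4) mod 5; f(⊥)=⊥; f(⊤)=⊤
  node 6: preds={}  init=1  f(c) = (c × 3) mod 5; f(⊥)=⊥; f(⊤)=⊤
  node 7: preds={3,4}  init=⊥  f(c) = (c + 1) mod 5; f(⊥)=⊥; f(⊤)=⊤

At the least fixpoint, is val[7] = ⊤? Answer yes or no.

Trace (20 dequeues):
  [1] u=0 | in 4 | out 1 | prev ⊥ | push {}
  [2] u=1 | in ⊥ | out ⊥ | ==
  [3] u=2 | in ⊥ | out ⊥ | ==
  [4] u=3 | in 4 | out 0 | prev ⊥ | push {2}
  [5] u=4 | in ⊤ | out ⊤ | prev 4 | push {0,3}
  [6] u=5 | in ⊤ | out ⊤ | prev 3 | push {4}
  [7] u=6 | in ⊥ | out 1 | ==
  [8] u=7 | in ⊤ | out ⊤ | prev ⊥ | push {}
  [9] u=2 | in 0 | out 0 | prev ⊥ | push {1}
  [10] u=0 | in ⊤ | out 1 | ==
  [11] u=3 | in ⊤ | out ⊤ | prev 0 | push {2,7}
  [12] u=4 | in ⊤ | out ⊤ | ==
  [13] u=1 | in 0 | out 0 | prev ⊥ | push {5}
  [14] u=2 | in ⊤ | out ⊤ | prev 0 | push {0,1,4}
  [15] u=7 | in ⊤ | out ⊤ | ==
  [16] u=5 | in ⊤ | out ⊤ | ==
  [17] u=0 | in ⊤ | out 1 | ==
  [18] u=1 | in ⊤ | out ⊤ | prev 0 | push {5}
  [19] u=4 | in ⊤ | out ⊤ | ==
  [20] u=5 | in ⊤ | out ⊤ | ==

Converged values:
  [0] 1
  [1] ⊤
  [2] ⊤
  [3] ⊤
  [4] ⊤
  [5] ⊤
  [6] 1
  [7] ⊤

yes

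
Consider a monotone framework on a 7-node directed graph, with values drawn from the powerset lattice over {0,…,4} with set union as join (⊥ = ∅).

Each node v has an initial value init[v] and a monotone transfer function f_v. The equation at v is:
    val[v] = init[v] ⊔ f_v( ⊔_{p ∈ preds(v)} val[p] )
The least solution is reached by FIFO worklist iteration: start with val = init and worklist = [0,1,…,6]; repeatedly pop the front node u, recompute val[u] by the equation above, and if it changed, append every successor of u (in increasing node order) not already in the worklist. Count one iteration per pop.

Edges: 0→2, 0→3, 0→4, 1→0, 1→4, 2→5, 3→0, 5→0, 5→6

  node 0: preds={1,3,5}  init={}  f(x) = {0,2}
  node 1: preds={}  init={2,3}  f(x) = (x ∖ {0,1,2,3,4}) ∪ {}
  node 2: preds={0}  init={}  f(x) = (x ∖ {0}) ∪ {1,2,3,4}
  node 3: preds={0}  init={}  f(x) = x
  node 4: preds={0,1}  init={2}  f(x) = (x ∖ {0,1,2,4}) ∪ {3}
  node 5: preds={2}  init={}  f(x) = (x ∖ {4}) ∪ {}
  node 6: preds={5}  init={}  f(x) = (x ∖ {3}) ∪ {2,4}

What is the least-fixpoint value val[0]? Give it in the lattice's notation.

{0,2}

Iteration log — 8 steps:
  step 1. node 0  ⊔preds={2,3}  new={0,2}  old={}  +wl: 
  step 2. node 1  ⊔preds={}  new={2,3}  stable
  step 3. node 2  ⊔preds={0,2}  new={1,2,3,4}  old={}  +wl: 
  step 4. node 3  ⊔preds={0,2}  new={0,2}  old={}  +wl: 0
  step 5. node 4  ⊔preds={0,2,3}  new={2,3}  old={2}  +wl: 
  step 6. node 5  ⊔preds={1,2,3,4}  new={1,2,3}  old={}  +wl: 
  step 7. node 6  ⊔preds={1,2,3}  new={1,2,4}  old={}  +wl: 
  step 8. node 0  ⊔preds={0,1,2,3}  new={0,2}  stable

Least fixpoint reached:
  node 0: {0,2}
  node 1: {2,3}
  node 2: {1,2,3,4}
  node 3: {0,2}
  node 4: {2,3}
  node 5: {1,2,3}
  node 6: {1,2,4}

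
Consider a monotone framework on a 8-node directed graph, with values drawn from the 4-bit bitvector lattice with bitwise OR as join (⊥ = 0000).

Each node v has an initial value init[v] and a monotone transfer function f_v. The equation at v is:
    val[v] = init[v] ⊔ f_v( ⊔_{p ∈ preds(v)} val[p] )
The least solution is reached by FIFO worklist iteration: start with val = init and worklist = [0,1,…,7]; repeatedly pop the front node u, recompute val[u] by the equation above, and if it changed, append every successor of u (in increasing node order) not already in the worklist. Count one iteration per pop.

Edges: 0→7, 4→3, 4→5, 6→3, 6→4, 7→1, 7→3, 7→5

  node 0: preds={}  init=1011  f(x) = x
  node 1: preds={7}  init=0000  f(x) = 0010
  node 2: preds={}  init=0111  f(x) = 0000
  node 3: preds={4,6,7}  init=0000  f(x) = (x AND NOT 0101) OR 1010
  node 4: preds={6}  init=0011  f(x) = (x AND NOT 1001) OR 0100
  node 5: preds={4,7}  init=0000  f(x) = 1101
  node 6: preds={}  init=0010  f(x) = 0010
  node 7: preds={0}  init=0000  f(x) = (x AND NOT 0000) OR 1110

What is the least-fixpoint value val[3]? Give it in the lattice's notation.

Worklist (11 pops):
  #1 pop 0: in=0000 → 1011 (no change)
  #2 pop 1: in=0000 → 0010 (was 0000); enqueue []
  #3 pop 2: in=0000 → 0111 (no change)
  #4 pop 3: in=0011 → 1010 (was 0000); enqueue []
  #5 pop 4: in=0010 → 0111 (was 0011); enqueue [3]
  #6 pop 5: in=0111 → 1101 (was 0000); enqueue []
  #7 pop 6: in=0000 → 0010 (no change)
  #8 pop 7: in=1011 → 1111 (was 0000); enqueue [1,5]
  #9 pop 3: in=1111 → 1010 (no change)
  #10 pop 1: in=1111 → 0010 (no change)
  #11 pop 5: in=1111 → 1101 (no change)

Fixpoint:
  val[0] = 1011
  val[1] = 0010
  val[2] = 0111
  val[3] = 1010
  val[4] = 0111
  val[5] = 1101
  val[6] = 0010
  val[7] = 1111

1010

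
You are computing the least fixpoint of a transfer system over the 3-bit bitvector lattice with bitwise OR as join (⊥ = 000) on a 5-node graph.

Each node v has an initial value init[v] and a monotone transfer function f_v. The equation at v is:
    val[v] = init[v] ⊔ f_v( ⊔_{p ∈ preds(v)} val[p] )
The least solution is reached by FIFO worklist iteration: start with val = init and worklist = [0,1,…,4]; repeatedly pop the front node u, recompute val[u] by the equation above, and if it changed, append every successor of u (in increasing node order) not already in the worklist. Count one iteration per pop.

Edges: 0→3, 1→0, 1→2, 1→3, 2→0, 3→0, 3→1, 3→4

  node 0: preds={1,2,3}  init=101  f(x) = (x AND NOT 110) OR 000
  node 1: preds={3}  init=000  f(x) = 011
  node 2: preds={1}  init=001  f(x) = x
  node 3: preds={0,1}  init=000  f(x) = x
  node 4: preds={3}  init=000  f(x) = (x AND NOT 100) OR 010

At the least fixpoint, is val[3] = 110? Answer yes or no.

Trace (7 dequeues):
  [1] u=0 | in 001 | out 101 | ==
  [2] u=1 | in 000 | out 011 | prev 000 | push {0}
  [3] u=2 | in 011 | out 011 | prev 001 | push {}
  [4] u=3 | in 111 | out 111 | prev 000 | push {1}
  [5] u=4 | in 111 | out 011 | prev 000 | push {}
  [6] u=0 | in 111 | out 101 | ==
  [7] u=1 | in 111 | out 011 | ==

Converged values:
  [0] 101
  [1] 011
  [2] 011
  [3] 111
  [4] 011

no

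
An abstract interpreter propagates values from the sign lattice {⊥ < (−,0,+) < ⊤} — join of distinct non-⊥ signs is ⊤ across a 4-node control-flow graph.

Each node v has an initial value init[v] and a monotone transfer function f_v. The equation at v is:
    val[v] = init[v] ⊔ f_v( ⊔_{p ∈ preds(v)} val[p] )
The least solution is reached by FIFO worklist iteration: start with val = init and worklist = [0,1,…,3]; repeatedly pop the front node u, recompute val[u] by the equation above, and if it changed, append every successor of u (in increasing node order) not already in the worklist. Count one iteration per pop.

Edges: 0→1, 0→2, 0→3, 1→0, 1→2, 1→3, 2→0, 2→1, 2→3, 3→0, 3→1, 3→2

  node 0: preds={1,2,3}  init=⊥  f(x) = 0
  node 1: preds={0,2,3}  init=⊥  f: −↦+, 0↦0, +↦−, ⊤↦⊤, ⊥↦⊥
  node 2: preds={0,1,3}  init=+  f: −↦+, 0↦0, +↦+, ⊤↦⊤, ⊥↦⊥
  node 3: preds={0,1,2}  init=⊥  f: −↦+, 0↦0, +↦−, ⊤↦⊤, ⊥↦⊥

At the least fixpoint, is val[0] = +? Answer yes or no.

no

Trace (7 dequeues):
  [1] u=0 | in + | out 0 | prev ⊥ | push {}
  [2] u=1 | in ⊤ | out ⊤ | prev ⊥ | push {0}
  [3] u=2 | in ⊤ | out ⊤ | prev + | push {1}
  [4] u=3 | in ⊤ | out ⊤ | prev ⊥ | push {2}
  [5] u=0 | in ⊤ | out 0 | ==
  [6] u=1 | in ⊤ | out ⊤ | ==
  [7] u=2 | in ⊤ | out ⊤ | ==

Converged values:
  [0] 0
  [1] ⊤
  [2] ⊤
  [3] ⊤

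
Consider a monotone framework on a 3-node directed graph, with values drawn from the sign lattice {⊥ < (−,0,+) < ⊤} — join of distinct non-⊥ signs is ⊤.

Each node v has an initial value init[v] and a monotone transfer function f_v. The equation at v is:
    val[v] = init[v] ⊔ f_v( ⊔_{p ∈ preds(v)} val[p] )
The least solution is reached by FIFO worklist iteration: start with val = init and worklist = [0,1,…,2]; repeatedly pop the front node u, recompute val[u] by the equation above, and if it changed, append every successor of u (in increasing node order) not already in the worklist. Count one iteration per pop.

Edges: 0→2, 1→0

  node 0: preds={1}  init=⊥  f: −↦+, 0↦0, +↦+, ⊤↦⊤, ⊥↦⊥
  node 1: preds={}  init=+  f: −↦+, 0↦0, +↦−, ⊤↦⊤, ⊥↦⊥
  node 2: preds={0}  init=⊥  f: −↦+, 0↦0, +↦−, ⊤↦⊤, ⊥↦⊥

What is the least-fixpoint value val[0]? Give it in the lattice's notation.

Worklist (3 pops):
  #1 pop 0: in=+ → + (was ⊥); enqueue []
  #2 pop 1: in=⊥ → + (no change)
  #3 pop 2: in=+ → − (was ⊥); enqueue []

Fixpoint:
  val[0] = +
  val[1] = +
  val[2] = −

+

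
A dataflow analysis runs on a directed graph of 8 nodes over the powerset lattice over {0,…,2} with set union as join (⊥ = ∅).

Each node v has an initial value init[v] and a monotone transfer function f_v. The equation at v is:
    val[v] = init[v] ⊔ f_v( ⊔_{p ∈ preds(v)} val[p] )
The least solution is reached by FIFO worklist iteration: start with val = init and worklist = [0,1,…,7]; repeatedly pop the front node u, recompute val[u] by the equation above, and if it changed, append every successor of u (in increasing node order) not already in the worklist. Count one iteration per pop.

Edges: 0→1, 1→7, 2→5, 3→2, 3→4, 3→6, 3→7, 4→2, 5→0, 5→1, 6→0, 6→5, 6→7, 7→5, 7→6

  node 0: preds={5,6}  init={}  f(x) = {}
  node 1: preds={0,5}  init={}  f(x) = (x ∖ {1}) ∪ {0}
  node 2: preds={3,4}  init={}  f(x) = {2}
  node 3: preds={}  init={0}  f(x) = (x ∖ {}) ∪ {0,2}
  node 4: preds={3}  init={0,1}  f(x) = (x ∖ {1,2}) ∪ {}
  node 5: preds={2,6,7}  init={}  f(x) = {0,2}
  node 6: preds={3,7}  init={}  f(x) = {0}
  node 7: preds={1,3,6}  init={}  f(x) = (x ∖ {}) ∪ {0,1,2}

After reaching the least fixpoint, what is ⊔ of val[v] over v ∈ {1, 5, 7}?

{0,1,2}

Trace (14 dequeues):
  [1] u=0 | in {} | out {} | ==
  [2] u=1 | in {} | out {0} | prev {} | push {}
  [3] u=2 | in {0,1} | out {2} | prev {} | push {}
  [4] u=3 | in {} | out {0,2} | prev {0} | push {2}
  [5] u=4 | in {0,2} | out {0,1} | ==
  [6] u=5 | in {2} | out {0,2} | prev {} | push {0,1}
  [7] u=6 | in {0,2} | out {0} | prev {} | push {5}
  [8] u=7 | in {0,2} | out {0,1,2} | prev {} | push {6}
  [9] u=2 | in {0,1,2} | out {2} | ==
  [10] u=0 | in {0,2} | out {} | ==
  [11] u=1 | in {0,2} | out {0,2} | prev {0} | push {7}
  [12] u=5 | in {0,1,2} | out {0,2} | ==
  [13] u=6 | in {0,1,2} | out {0} | ==
  [14] u=7 | in {0,2} | out {0,1,2} | ==

Converged values:
  [0] {}
  [1] {0,2}
  [2] {2}
  [3] {0,2}
  [4] {0,1}
  [5] {0,2}
  [6] {0}
  [7] {0,1,2}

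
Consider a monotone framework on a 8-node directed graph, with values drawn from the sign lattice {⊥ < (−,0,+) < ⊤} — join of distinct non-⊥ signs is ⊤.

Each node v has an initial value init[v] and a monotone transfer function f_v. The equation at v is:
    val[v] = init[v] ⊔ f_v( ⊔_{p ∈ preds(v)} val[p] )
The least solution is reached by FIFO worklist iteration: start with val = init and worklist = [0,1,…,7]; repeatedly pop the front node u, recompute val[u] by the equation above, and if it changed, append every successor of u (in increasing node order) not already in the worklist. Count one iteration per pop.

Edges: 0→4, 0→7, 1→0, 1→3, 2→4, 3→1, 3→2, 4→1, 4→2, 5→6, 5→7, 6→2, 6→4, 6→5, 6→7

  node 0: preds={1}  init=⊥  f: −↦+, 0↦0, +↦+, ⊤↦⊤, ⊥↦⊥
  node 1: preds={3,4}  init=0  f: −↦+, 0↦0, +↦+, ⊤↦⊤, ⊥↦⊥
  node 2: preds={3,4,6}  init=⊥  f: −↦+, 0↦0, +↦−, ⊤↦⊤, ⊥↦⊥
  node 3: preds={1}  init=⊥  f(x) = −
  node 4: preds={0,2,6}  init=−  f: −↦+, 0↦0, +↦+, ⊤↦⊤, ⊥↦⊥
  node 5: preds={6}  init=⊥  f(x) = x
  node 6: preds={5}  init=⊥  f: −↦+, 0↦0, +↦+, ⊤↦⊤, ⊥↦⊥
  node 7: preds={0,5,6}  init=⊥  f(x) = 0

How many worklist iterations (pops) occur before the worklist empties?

13

Trace (13 dequeues):
  [1] u=0 | in 0 | out 0 | prev ⊥ | push {}
  [2] u=1 | in − | out ⊤ | prev 0 | push {0}
  [3] u=2 | in − | out + | prev ⊥ | push {}
  [4] u=3 | in ⊤ | out − | prev ⊥ | push {1,2}
  [5] u=4 | in ⊤ | out ⊤ | prev − | push {}
  [6] u=5 | in ⊥ | out ⊥ | ==
  [7] u=6 | in ⊥ | out ⊥ | ==
  [8] u=7 | in 0 | out 0 | prev ⊥ | push {}
  [9] u=0 | in ⊤ | out ⊤ | prev 0 | push {4,7}
  [10] u=1 | in ⊤ | out ⊤ | ==
  [11] u=2 | in ⊤ | out ⊤ | prev + | push {}
  [12] u=4 | in ⊤ | out ⊤ | ==
  [13] u=7 | in ⊤ | out 0 | ==

Converged values:
  [0] ⊤
  [1] ⊤
  [2] ⊤
  [3] −
  [4] ⊤
  [5] ⊥
  [6] ⊥
  [7] 0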